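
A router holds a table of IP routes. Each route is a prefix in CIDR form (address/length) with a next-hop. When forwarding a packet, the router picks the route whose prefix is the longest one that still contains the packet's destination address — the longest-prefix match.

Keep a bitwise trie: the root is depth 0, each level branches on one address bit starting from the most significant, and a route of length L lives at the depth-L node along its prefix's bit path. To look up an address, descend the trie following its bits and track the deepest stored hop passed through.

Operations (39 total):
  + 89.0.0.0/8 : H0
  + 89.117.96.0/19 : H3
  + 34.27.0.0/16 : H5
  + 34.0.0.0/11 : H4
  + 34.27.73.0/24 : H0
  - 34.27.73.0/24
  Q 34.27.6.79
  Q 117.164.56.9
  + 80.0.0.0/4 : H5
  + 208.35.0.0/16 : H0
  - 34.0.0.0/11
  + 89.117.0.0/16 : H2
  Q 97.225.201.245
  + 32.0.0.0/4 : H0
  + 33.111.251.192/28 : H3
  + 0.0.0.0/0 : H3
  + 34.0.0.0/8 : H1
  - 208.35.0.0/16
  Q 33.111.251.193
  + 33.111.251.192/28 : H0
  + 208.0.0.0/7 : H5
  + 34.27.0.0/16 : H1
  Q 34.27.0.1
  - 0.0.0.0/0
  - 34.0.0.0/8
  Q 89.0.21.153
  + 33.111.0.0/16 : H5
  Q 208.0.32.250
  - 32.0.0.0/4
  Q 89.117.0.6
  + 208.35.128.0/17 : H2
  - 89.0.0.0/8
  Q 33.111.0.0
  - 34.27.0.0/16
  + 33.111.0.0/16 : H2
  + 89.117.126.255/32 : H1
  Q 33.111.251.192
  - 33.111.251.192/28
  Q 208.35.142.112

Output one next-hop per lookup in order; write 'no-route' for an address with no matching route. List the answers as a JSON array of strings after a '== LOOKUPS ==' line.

Process each operation:
  + 89.0.0.0/8 (H0) depth=8
  + 89.117.96.0/19 (H3) depth=19
  + 34.27.0.0/16 (H5) depth=16
  + 34.0.0.0/11 (H4) depth=11
  + 34.27.73.0/24 (H0) depth=24
  del 34.27.73.0/24 (clear depth 24)
  Q 34.27.6.79: descend 00100010000110110 ; hops seen [H4,H5] ; pick H5
  Q 117.164.56.9: descend 01 ; hops seen [∅] ; pick no-route
  + 80.0.0.0/4 (H5) depth=4
  + 208.35.0.0/16 (H0) depth=16
  del 34.0.0.0/11 (clear depth 11)
  + 89.117.0.0/16 (H2) depth=16
  Q 97.225.201.245: descend 01 ; hops seen [∅] ; pick no-route
  + 32.0.0.0/4 (H0) depth=4
  + 33.111.251.192/28 (H3) depth=28
  + 0.0.0.0/0 (H3) depth=0
  + 34.0.0.0/8 (H1) depth=8
  del 208.35.0.0/16 (clear depth 16)
  Q 33.111.251.193: descend 0010000101101111111110111100 ; hops seen [H3,H0,H3] ; pick H3
  + 33.111.251.192/28 (H0) depth=28
  + 208.0.0.0/7 (H5) depth=7
  + 34.27.0.0/16 (H1) depth=16
  Q 34.27.0.1: descend 00100010000110110 ; hops seen [H3,H0,H1,H1] ; pick H1
  del 0.0.0.0/0 (clear depth 0)
  del 34.0.0.0/8 (clear depth 8)
  Q 89.0.21.153: descend 010110010 ; hops seen [H5,H0] ; pick H0
  + 33.111.0.0/16 (H5) depth=16
  Q 208.0.32.250: descend 1101000000 ; hops seen [H5] ; pick H5
  del 32.0.0.0/4 (clear depth 4)
  Q 89.117.0.6: descend 01011001011101010 ; hops seen [H5,H0,H2] ; pick H2
  + 208.35.128.0/17 (H2) depth=17
  del 89.0.0.0/8 (clear depth 8)
  Q 33.111.0.0: descend 0010000101101111 ; hops seen [H5] ; pick H5
  del 34.27.0.0/16 (clear depth 16)
  + 33.111.0.0/16 (H2) depth=16
  + 89.117.126.255/32 (H1) depth=32
  Q 33.111.251.192: descend 0010000101101111111110111100 ; hops seen [H2,H0] ; pick H0
  del 33.111.251.192/28 (clear depth 28)
  Q 208.35.142.112: descend 11010000001000111 ; hops seen [H5,H2] ; pick H2

== LOOKUPS ==
["H5","no-route","no-route","H3","H1","H0","H5","H2","H5","H0","H2"]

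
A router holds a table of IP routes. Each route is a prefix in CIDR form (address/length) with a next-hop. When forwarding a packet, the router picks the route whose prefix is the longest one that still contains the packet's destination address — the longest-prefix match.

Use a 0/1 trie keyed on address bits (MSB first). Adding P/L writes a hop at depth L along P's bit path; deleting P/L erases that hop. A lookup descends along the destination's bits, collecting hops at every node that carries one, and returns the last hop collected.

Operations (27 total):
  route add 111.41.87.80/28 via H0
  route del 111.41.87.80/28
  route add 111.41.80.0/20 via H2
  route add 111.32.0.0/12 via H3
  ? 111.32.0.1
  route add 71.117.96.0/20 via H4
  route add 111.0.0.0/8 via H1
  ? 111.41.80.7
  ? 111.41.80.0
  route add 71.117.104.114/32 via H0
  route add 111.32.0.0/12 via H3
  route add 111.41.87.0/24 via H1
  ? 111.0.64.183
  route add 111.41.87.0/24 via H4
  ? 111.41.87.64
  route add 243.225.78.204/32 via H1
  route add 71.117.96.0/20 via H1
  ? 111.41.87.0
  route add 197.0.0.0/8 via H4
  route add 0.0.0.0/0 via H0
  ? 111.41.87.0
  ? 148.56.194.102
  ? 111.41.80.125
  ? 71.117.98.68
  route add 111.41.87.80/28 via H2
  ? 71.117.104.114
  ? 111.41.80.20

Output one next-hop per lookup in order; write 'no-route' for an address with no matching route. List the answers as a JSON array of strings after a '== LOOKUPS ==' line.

Apply in order:
  + 111.41.87.80/28 (H0) depth=28
  del 111.41.87.80/28 (clear depth 28)
  + 111.41.80.0/20 (H2) depth=20
  + 111.32.0.0/12 (H3) depth=12
  Q 111.32.0.1: descend 011011110010 ; hops seen [H3] ; pick H3
  + 71.117.96.0/20 (H4) depth=20
  + 111.0.0.0/8 (H1) depth=8
  Q 111.41.80.7: descend 011011110010100101010 ; hops seen [H1,H3,H2] ; pick H2
  Q 111.41.80.0: descend 011011110010100101010 ; hops seen [H1,H3,H2] ; pick H2
  + 71.117.104.114/32 (H0) depth=32
  + 111.32.0.0/12 (H3) depth=12
  + 111.41.87.0/24 (H1) depth=24
  Q 111.0.64.183: descend 0110111100 ; hops seen [H1] ; pick H1
  + 111.41.87.0/24 (H4) depth=24
  Q 111.41.87.64: descend 011011110010100101010111010 ; hops seen [H1,H3,H2,H4] ; pick H4
  + 243.225.78.204/32 (H1) depth=32
  + 71.117.96.0/20 (H1) depth=20
  Q 111.41.87.0: descend 0110111100101001010101110 ; hops seen [H1,H3,H2,H4] ; pick H4
  + 197.0.0.0/8 (H4) depth=8
  + 0.0.0.0/0 (H0) depth=0
  Q 111.41.87.0: descend 0110111100101001010101110 ; hops seen [H0,H1,H3,H2,H4] ; pick H4
  Q 148.56.194.102: descend 1 ; hops seen [H0] ; pick H0
  Q 111.41.80.125: descend 011011110010100101010 ; hops seen [H0,H1,H3,H2] ; pick H2
  Q 71.117.98.68: descend 01000111011101010110 ; hops seen [H0,H1] ; pick H1
  + 111.41.87.80/28 (H2) depth=28
  Q 71.117.104.114: descend 01000111011101010110100001110010 ; hops seen [H0,H1,H0] ; pick H0
  Q 111.41.80.20: descend 011011110010100101010 ; hops seen [H0,H1,H3,H2] ; pick H2

== LOOKUPS ==
["H3","H2","H2","H1","H4","H4","H4","H0","H2","H1","H0","H2"]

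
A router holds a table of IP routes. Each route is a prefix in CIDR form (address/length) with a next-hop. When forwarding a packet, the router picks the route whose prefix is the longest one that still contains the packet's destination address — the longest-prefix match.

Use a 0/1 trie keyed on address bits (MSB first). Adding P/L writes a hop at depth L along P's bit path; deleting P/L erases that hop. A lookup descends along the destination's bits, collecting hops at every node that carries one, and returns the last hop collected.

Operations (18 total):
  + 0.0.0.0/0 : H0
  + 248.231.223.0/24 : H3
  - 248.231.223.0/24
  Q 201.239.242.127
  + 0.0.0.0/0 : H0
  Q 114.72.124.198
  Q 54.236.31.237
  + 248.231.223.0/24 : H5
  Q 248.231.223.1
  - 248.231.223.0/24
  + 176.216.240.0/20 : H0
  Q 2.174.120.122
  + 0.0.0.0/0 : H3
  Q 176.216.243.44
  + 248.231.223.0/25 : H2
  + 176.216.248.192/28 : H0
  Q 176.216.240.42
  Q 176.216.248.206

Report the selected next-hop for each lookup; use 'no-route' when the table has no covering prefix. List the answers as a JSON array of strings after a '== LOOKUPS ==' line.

Process each operation:
  add 0.0.0.0/0 -> H0 at depth 0
  add 248.231.223.0/24 -> H3 at depth 24
  del 248.231.223.0/24 (clear depth 24)
  Q 201.239.242.127: descend 11 ; hops seen [H0] ; pick H0
  add 0.0.0.0/0 -> H0 at depth 0
  Q 114.72.124.198: descend ε ; hops seen [H0] ; pick H0
  Q 54.236.31.237: descend ε ; hops seen [H0] ; pick H0
  add 248.231.223.0/24 -> H5 at depth 24
  Q 248.231.223.1: descend 111110001110011111011111 ; hops seen [H0,H5] ; pick H5
  del 248.231.223.0/24 (clear depth 24)
  add 176.216.240.0/20 -> H0 at depth 20
  Q 2.174.120.122: descend ε ; hops seen [H0] ; pick H0
  add 0.0.0.0/0 -> H3 at depth 0
  Q 176.216.243.44: descend 10110000110110001111 ; hops seen [H3,H0] ; pick H0
  add 248.231.223.0/25 -> H2 at depth 25
  add 176.216.248.192/28 -> H0 at depth 28
  Q 176.216.240.42: descend 10110000110110001111 ; hops seen [H3,H0] ; pick H0
  Q 176.216.248.206: descend 1011000011011000111110001100 ; hops seen [H3,H0,H0] ; pick H0

== LOOKUPS ==
["H0","H0","H0","H5","H0","H0","H0","H0"]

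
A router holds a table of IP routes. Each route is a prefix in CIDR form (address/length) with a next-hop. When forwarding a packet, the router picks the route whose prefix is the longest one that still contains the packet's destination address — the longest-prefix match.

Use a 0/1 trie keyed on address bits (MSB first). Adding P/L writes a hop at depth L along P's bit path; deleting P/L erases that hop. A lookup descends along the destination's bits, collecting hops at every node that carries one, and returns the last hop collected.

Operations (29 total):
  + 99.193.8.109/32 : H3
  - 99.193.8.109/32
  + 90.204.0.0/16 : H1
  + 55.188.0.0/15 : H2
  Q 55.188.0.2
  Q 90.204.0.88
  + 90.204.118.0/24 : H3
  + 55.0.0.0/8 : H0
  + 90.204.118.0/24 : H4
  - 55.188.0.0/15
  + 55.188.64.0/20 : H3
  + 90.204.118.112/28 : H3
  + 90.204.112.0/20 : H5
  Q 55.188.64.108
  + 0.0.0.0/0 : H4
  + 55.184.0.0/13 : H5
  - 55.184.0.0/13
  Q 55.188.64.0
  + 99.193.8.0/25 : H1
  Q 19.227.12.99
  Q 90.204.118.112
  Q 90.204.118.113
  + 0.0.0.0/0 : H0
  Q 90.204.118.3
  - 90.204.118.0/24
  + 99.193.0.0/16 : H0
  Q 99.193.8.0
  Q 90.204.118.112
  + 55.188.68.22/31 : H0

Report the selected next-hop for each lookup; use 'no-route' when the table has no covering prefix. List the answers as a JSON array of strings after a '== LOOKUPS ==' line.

Process each operation:
  add 99.193.8.109/32 -> H3 at depth 32
  - 99.193.8.109/32 clear@32
  add 90.204.0.0/16 -> H1 at depth 16
  add 55.188.0.0/15 -> H2 at depth 15
  lookup 55.188.0.2: bits 001101111011110 walk d0:-→d1:-→d2:-→d3:-→d4:-→d5:-→d6:-→d7:-→d8:-→d9:-→d10:-→d11:-→d12:-→d13:-→d14:-→d15:H2 -> H2
  lookup 90.204.0.88: bits 0101101011001100 walk d0:-→d1:-→d2:-→d3:-→d4:-→d5:-→d6:-→d7:-→d8:-→d9:-→d10:-→d11:-→d12:-→d13:-→d14:-→d15:-→d16:H1 -> H1
  add 90.204.118.0/24 -> H3 at depth 24
  add 55.0.0.0/8 -> H0 at depth 8
  add 90.204.118.0/24 -> H4 at depth 24
  - 55.188.0.0/15 clear@15
  add 55.188.64.0/20 -> H3 at depth 20
  add 90.204.118.112/28 -> H3 at depth 28
  add 90.204.112.0/20 -> H5 at depth 20
  lookup 55.188.64.108: bits 00110111101111000100 walk d0:-→d1:-→d2:-→d3:-→d4:-→d5:-→d6:-→d7:-→d8:H0→d9:-→d10:-→d11:-→d12:-→d13:-→d14:-→d15:-→d16:-→d17:-→d18:-→d19:-→d20:H3 -> H3
  add 0.0.0.0/0 -> H4 at depth 0
  add 55.184.0.0/13 -> H5 at depth 13
  - 55.184.0.0/13 clear@13
  lookup 55.188.64.0: bits 00110111101111000100 walk d0:H4→d1:-→d2:-→d3:-→d4:-→d5:-→d6:-→d7:-→d8:H0→d9:-→d10:-→d11:-→d12:-→d13:-→d14:-→d15:-→d16:-→d17:-→d18:-→d19:-→d20:H3 -> H3
  add 99.193.8.0/25 -> H1 at depth 25
  lookup 19.227.12.99: bits 00 walk d0:H4→d1:-→d2:- -> H4
  lookup 90.204.118.112: bits 0101101011001100011101100111 walk d0:H4→d1:-→d2:-→d3:-→d4:-→d5:-→d6:-→d7:-→d8:-→d9:-→d10:-→d11:-→d12:-→d13:-→d14:-→d15:-→d16:H1→d17:-→d18:-→d19:-→d20:H5→d21:-→d22:-→d23:-→d24:H4→d25:-→d26:-→d27:-→d28:H3 -> H3
  lookup 90.204.118.113: bits 0101101011001100011101100111 walk d0:H4→d1:-→d2:-→d3:-→d4:-→d5:-→d6:-→d7:-→d8:-→d9:-→d10:-→d11:-→d12:-→d13:-→d14:-→d15:-→d16:H1→d17:-→d18:-→d19:-→d20:H5→d21:-→d22:-→d23:-→d24:H4→d25:-→d26:-→d27:-→d28:H3 -> H3
  add 0.0.0.0/0 -> H0 at depth 0
  lookup 90.204.118.3: bits 0101101011001100011101100 walk d0:H0→d1:-→d2:-→d3:-→d4:-→d5:-→d6:-→d7:-→d8:-→d9:-→d10:-→d11:-→d12:-→d13:-→d14:-→d15:-→d16:H1→d17:-→d18:-→d19:-→d20:H5→d21:-→d22:-→d23:-→d24:H4→d25:- -> H4
  - 90.204.118.0/24 clear@24
  add 99.193.0.0/16 -> H0 at depth 16
  lookup 99.193.8.0: bits 0110001111000001000010000 walk d0:H0→d1:-→d2:-→d3:-→d4:-→d5:-→d6:-→d7:-→d8:-→d9:-→d10:-→d11:-→d12:-→d13:-→d14:-→d15:-→d16:H0→d17:-→d18:-→d19:-→d20:-→d21:-→d22:-→d23:-→d24:-→d25:H1 -> H1
  lookup 90.204.118.112: bits 0101101011001100011101100111 walk d0:H0→d1:-→d2:-→d3:-→d4:-→d5:-→d6:-→d7:-→d8:-→d9:-→d10:-→d11:-→d12:-→d13:-→d14:-→d15:-→d16:H1→d17:-→d18:-→d19:-→d20:H5→d21:-→d22:-→d23:-→d24:-→d25:-→d26:-→d27:-→d28:H3 -> H3
  add 55.188.68.22/31 -> H0 at depth 31

== LOOKUPS ==
["H2","H1","H3","H3","H4","H3","H3","H4","H1","H3"]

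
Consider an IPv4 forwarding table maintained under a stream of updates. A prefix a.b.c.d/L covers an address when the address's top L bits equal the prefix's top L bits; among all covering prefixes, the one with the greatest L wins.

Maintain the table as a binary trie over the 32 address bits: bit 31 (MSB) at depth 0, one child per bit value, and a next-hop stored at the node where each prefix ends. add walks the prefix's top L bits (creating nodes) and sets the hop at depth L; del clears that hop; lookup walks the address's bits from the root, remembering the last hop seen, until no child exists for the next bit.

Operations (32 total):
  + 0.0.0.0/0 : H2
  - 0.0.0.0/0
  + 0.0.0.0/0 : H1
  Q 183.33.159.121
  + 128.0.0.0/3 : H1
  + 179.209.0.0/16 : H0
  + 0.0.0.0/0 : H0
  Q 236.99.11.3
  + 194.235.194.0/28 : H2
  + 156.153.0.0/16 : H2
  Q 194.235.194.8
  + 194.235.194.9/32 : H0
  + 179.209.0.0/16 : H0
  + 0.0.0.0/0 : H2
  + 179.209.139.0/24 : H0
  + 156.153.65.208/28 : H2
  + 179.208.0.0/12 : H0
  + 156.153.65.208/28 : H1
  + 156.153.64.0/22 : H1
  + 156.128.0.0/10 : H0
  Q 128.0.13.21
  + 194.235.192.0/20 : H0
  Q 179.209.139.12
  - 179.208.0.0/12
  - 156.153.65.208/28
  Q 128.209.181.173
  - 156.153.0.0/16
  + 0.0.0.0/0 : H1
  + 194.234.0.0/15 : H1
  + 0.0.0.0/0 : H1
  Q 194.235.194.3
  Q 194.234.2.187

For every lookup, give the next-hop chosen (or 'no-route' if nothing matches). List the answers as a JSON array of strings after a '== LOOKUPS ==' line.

Trace:
  add 0.0.0.0/0 -> H2 at depth 0
  del 0.0.0.0/0 (clear depth 0)
  add 0.0.0.0/0 -> H1 at depth 0
  ? 183.33.159.121  path d0:H1  best=H1
  add 128.0.0.0/3 -> H1 at depth 3
  add 179.209.0.0/16 -> H0 at depth 16
  add 0.0.0.0/0 -> H0 at depth 0
  ? 236.99.11.3  path d0:H0→d1:-  best=H0
  add 194.235.194.0/28 -> H2 at depth 28
  add 156.153.0.0/16 -> H2 at depth 16
  ? 194.235.194.8  path d0:H0→d1:-→d2:-→d3:-→d4:-→d5:-→d6:-→d7:-→d8:-→d9:-→d10:-→d11:-→d12:-→d13:-→d14:-→d15:-→d16:-→d17:-→d18:-→d19:-→d20:-→d21:-→d22:-→d23:-→d24:-→d25:-→d26:-→d27:-→d28:H2  best=H2
  add 194.235.194.9/32 -> H0 at depth 32
  add 179.209.0.0/16 -> H0 at depth 16
  add 0.0.0.0/0 -> H2 at depth 0
  add 179.209.139.0/24 -> H0 at depth 24
  add 156.153.65.208/28 -> H2 at depth 28
  add 179.208.0.0/12 -> H0 at depth 12
  add 156.153.65.208/28 -> H1 at depth 28
  add 156.153.64.0/22 -> H1 at depth 22
  add 156.128.0.0/10 -> H0 at depth 10
  ? 128.0.13.21  path d0:H2→d1:-→d2:-→d3:H1  best=H1
  add 194.235.192.0/20 -> H0 at depth 20
  ? 179.209.139.12  path d0:H2→d1:-→d2:-→d3:-→d4:-→d5:-→d6:-→d7:-→d8:-→d9:-→d10:-→d11:-→d12:H0→d13:-→d14:-→d15:-→d16:H0→d17:-→d18:-→d19:-→d20:-→d21:-→d22:-→d23:-→d24:H0  best=H0
  del 179.208.0.0/12 (clear depth 12)
  del 156.153.65.208/28 (clear depth 28)
  ? 128.209.181.173  path d0:H2→d1:-→d2:-→d3:H1  best=H1
  del 156.153.0.0/16 (clear depth 16)
  add 0.0.0.0/0 -> H1 at depth 0
  add 194.234.0.0/15 -> H1 at depth 15
  add 0.0.0.0/0 -> H1 at depth 0
  ? 194.235.194.3  path d0:H1→d1:-→d2:-→d3:-→d4:-→d5:-→d6:-→d7:-→d8:-→d9:-→d10:-→d11:-→d12:-→d13:-→d14:-→d15:H1→d16:-→d17:-→d18:-→d19:-→d20:H0→d21:-→d22:-→d23:-→d24:-→d25:-→d26:-→d27:-→d28:H2  best=H2
  ? 194.234.2.187  path d0:H1→d1:-→d2:-→d3:-→d4:-→d5:-→d6:-→d7:-→d8:-→d9:-→d10:-→d11:-→d12:-→d13:-→d14:-→d15:H1  best=H1

== LOOKUPS ==
["H1","H0","H2","H1","H0","H1","H2","H1"]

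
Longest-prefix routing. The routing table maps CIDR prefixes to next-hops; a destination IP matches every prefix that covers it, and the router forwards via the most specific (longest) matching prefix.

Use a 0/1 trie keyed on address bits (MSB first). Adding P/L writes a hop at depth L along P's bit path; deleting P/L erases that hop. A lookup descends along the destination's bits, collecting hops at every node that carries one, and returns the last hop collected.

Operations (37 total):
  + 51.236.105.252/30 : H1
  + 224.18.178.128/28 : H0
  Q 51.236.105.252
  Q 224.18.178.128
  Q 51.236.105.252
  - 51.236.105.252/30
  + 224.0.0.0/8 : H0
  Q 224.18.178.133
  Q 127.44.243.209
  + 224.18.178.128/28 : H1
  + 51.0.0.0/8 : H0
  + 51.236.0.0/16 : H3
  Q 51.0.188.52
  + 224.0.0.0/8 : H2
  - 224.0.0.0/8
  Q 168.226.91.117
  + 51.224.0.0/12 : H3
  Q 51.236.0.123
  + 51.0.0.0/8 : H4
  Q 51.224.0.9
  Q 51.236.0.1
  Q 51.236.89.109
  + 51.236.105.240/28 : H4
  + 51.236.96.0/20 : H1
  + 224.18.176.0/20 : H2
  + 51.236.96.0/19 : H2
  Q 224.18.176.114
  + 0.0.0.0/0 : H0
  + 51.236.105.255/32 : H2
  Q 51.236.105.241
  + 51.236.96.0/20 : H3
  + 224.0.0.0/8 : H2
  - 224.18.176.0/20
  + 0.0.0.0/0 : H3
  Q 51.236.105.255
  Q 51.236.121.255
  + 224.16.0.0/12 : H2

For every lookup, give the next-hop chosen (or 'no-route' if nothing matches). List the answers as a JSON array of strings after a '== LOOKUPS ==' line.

Trace:
  add 51.236.105.252/30 -> H1 at depth 30
  add 224.18.178.128/28 -> H0 at depth 28
  lookup 51.236.105.252: bits 001100111110110001101001111111 walk d0:-→d1:-→d2:-→d3:-→d4:-→d5:-→d6:-→d7:-→d8:-→d9:-→d10:-→d11:-→d12:-→d13:-→d14:-→d15:-→d16:-→d17:-→d18:-→d19:-→d20:-→d21:-→d22:-→d23:-→d24:-→d25:-→d26:-→d27:-→d28:-→d29:-→d30:H1 -> H1
  lookup 224.18.178.128: bits 1110000000010010101100101000 walk d0:-→d1:-→d2:-→d3:-→d4:-→d5:-→d6:-→d7:-→d8:-→d9:-→d10:-→d11:-→d12:-→d13:-→d14:-→d15:-→d16:-→d17:-→d18:-→d19:-→d20:-→d21:-→d22:-→d23:-→d24:-→d25:-→d26:-→d27:-→d28:H0 -> H0
  lookup 51.236.105.252: bits 001100111110110001101001111111 walk d0:-→d1:-→d2:-→d3:-→d4:-→d5:-→d6:-→d7:-→d8:-→d9:-→d10:-→d11:-→d12:-→d13:-→d14:-→d15:-→d16:-→d17:-→d18:-→d19:-→d20:-→d21:-→d22:-→d23:-→d24:-→d25:-→d26:-→d27:-→d28:-→d29:-→d30:H1 -> H1
  - 51.236.105.252/30 clear@30
  add 224.0.0.0/8 -> H0 at depth 8
  lookup 224.18.178.133: bits 1110000000010010101100101000 walk d0:-→d1:-→d2:-→d3:-→d4:-→d5:-→d6:-→d7:-→d8:H0→d9:-→d10:-→d11:-→d12:-→d13:-→d14:-→d15:-→d16:-→d17:-→d18:-→d19:-→d20:-→d21:-→d22:-→d23:-→d24:-→d25:-→d26:-→d27:-→d28:H0 -> H0
  lookup 127.44.243.209: bits 0 walk d0:-→d1:- -> no-route
  add 224.18.178.128/28 -> H1 at depth 28
  add 51.0.0.0/8 -> H0 at depth 8
  add 51.236.0.0/16 -> H3 at depth 16
  lookup 51.0.188.52: bits 00110011 walk d0:-→d1:-→d2:-→d3:-→d4:-→d5:-→d6:-→d7:-→d8:H0 -> H0
  add 224.0.0.0/8 -> H2 at depth 8
  - 224.0.0.0/8 clear@8
  lookup 168.226.91.117: bits 1 walk d0:-→d1:- -> no-route
  add 51.224.0.0/12 -> H3 at depth 12
  lookup 51.236.0.123: bits 00110011111011000 walk d0:-→d1:-→d2:-→d3:-→d4:-→d5:-→d6:-→d7:-→d8:H0→d9:-→d10:-→d11:-→d12:H3→d13:-→d14:-→d15:-→d16:H3→d17:- -> H3
  add 51.0.0.0/8 -> H4 at depth 8
  lookup 51.224.0.9: bits 001100111110 walk d0:-→d1:-→d2:-→d3:-→d4:-→d5:-→d6:-→d7:-→d8:H4→d9:-→d10:-→d11:-→d12:H3 -> H3
  lookup 51.236.0.1: bits 00110011111011000 walk d0:-→d1:-→d2:-→d3:-→d4:-→d5:-→d6:-→d7:-→d8:H4→d9:-→d10:-→d11:-→d12:H3→d13:-→d14:-→d15:-→d16:H3→d17:- -> H3
  lookup 51.236.89.109: bits 001100111110110001 walk d0:-→d1:-→d2:-→d3:-→d4:-→d5:-→d6:-→d7:-→d8:H4→d9:-→d10:-→d11:-→d12:H3→d13:-→d14:-→d15:-→d16:H3→d17:-→d18:- -> H3
  add 51.236.105.240/28 -> H4 at depth 28
  add 51.236.96.0/20 -> H1 at depth 20
  add 224.18.176.0/20 -> H2 at depth 20
  add 51.236.96.0/19 -> H2 at depth 19
  lookup 224.18.176.114: bits 1110000000010010101100 walk d0:-→d1:-→d2:-→d3:-→d4:-→d5:-→d6:-→d7:-→d8:-→d9:-→d10:-→d11:-→d12:-→d13:-→d14:-→d15:-→d16:-→d17:-→d18:-→d19:-→d20:H2→d21:-→d22:- -> H2
  add 0.0.0.0/0 -> H0 at depth 0
  add 51.236.105.255/32 -> H2 at depth 32
  lookup 51.236.105.241: bits 0011001111101100011010011111 walk d0:H0→d1:-→d2:-→d3:-→d4:-→d5:-→d6:-→d7:-→d8:H4→d9:-→d10:-→d11:-→d12:H3→d13:-→d14:-→d15:-→d16:H3→d17:-→d18:-→d19:H2→d20:H1→d21:-→d22:-→d23:-→d24:-→d25:-→d26:-→d27:-→d28:H4 -> H4
  add 51.236.96.0/20 -> H3 at depth 20
  add 224.0.0.0/8 -> H2 at depth 8
  - 224.18.176.0/20 clear@20
  add 0.0.0.0/0 -> H3 at depth 0
  lookup 51.236.105.255: bits 00110011111011000110100111111111 walk d0:H3→d1:-→d2:-→d3:-→d4:-→d5:-→d6:-→d7:-→d8:H4→d9:-→d10:-→d11:-→d12:H3→d13:-→d14:-→d15:-→d16:H3→d17:-→d18:-→d19:H2→d20:H3→d21:-→d22:-→d23:-→d24:-→d25:-→d26:-→d27:-→d28:H4→d29:-→d30:-→d31:-→d32:H2 -> H2
  lookup 51.236.121.255: bits 0011001111101100011 walk d0:H3→d1:-→d2:-→d3:-→d4:-→d5:-→d6:-→d7:-→d8:H4→d9:-→d10:-→d11:-→d12:H3→d13:-→d14:-→d15:-→d16:H3→d17:-→d18:-→d19:H2 -> H2
  add 224.16.0.0/12 -> H2 at depth 12

== LOOKUPS ==
["H1","H0","H1","H0","no-route","H0","no-route","H3","H3","H3","H3","H2","H4","H2","H2"]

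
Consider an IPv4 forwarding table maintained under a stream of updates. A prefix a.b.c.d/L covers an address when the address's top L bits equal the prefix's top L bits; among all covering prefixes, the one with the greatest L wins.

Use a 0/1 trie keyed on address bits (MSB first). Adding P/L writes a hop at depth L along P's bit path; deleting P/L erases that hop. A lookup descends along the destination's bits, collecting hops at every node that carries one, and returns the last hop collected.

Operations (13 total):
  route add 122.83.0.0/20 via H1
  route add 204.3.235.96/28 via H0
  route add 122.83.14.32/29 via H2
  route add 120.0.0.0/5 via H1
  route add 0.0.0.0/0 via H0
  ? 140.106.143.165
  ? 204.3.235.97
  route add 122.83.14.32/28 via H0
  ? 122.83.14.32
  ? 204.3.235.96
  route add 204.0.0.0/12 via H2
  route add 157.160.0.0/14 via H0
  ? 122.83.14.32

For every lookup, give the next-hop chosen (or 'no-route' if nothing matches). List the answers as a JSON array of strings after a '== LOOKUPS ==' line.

Trace:
  + 122.83.0.0/20 (H1) depth=20
  + 204.3.235.96/28 (H0) depth=28
  + 122.83.14.32/29 (H2) depth=29
  + 120.0.0.0/5 (H1) depth=5
  + 0.0.0.0/0 (H0) depth=0
  ? 140.106.143.165  path d0:H0→d1:-  best=H0
  ? 204.3.235.97  path d0:H0→d1:-→d2:-→d3:-→d4:-→d5:-→d6:-→d7:-→d8:-→d9:-→d10:-→d11:-→d12:-→d13:-→d14:-→d15:-→d16:-→d17:-→d18:-→d19:-→d20:-→d21:-→d22:-→d23:-→d24:-→d25:-→d26:-→d27:-→d28:H0  best=H0
  + 122.83.14.32/28 (H0) depth=28
  ? 122.83.14.32  path d0:H0→d1:-→d2:-→d3:-→d4:-→d5:H1→d6:-→d7:-→d8:-→d9:-→d10:-→d11:-→d12:-→d13:-→d14:-→d15:-→d16:-→d17:-→d18:-→d19:-→d20:H1→d21:-→d22:-→d23:-→d24:-→d25:-→d26:-→d27:-→d28:H0→d29:H2  best=H2
  ? 204.3.235.96  path d0:H0→d1:-→d2:-→d3:-→d4:-→d5:-→d6:-→d7:-→d8:-→d9:-→d10:-→d11:-→d12:-→d13:-→d14:-→d15:-→d16:-→d17:-→d18:-→d19:-→d20:-→d21:-→d22:-→d23:-→d24:-→d25:-→d26:-→d27:-→d28:H0  best=H0
  + 204.0.0.0/12 (H2) depth=12
  + 157.160.0.0/14 (H0) depth=14
  ? 122.83.14.32  path d0:H0→d1:-→d2:-→d3:-→d4:-→d5:H1→d6:-→d7:-→d8:-→d9:-→d10:-→d11:-→d12:-→d13:-→d14:-→d15:-→d16:-→d17:-→d18:-→d19:-→d20:H1→d21:-→d22:-→d23:-→d24:-→d25:-→d26:-→d27:-→d28:H0→d29:H2  best=H2

== LOOKUPS ==
["H0","H0","H2","H0","H2"]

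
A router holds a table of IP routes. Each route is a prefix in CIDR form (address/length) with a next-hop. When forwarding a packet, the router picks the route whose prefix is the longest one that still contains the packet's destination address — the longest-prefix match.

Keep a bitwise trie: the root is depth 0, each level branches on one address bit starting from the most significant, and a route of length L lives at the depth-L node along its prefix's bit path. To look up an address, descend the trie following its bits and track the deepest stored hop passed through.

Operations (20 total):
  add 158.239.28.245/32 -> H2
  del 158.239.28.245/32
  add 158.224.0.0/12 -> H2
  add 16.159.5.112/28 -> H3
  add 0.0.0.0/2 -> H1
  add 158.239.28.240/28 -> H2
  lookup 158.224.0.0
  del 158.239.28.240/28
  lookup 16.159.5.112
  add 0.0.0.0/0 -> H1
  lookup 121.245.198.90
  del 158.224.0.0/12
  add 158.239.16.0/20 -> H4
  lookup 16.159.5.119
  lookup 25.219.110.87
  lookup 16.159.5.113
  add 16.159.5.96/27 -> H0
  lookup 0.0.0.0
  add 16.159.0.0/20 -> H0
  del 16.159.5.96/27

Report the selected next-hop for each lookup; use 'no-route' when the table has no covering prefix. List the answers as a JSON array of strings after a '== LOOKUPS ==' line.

Process each operation:
  + 158.239.28.245/32 (H2) depth=32
  del 158.239.28.245/32 (clear depth 32)
  + 158.224.0.0/12 (H2) depth=12
  + 16.159.5.112/28 (H3) depth=28
  + 0.0.0.0/2 (H1) depth=2
  + 158.239.28.240/28 (H2) depth=28
  lookup 158.224.0.0: bits 100111101110 walk d0:-→d1:-→d2:-→d3:-→d4:-→d5:-→d6:-→d7:-→d8:-→d9:-→d10:-→d11:-→d12:H2 -> H2
  del 158.239.28.240/28 (clear depth 28)
  lookup 16.159.5.112: bits 0001000010011111000001010111 walk d0:-→d1:-→d2:H1→d3:-→d4:-→d5:-→d6:-→d7:-→d8:-→d9:-→d10:-→d11:-→d12:-→d13:-→d14:-→d15:-→d16:-→d17:-→d18:-→d19:-→d20:-→d21:-→d22:-→d23:-→d24:-→d25:-→d26:-→d27:-→d28:H3 -> H3
  + 0.0.0.0/0 (H1) depth=0
  lookup 121.245.198.90: bits 0 walk d0:H1→d1:- -> H1
  del 158.224.0.0/12 (clear depth 12)
  + 158.239.16.0/20 (H4) depth=20
  lookup 16.159.5.119: bits 0001000010011111000001010111 walk d0:H1→d1:-→d2:H1→d3:-→d4:-→d5:-→d6:-→d7:-→d8:-→d9:-→d10:-→d11:-→d12:-→d13:-→d14:-→d15:-→d16:-→d17:-→d18:-→d19:-→d20:-→d21:-→d22:-→d23:-→d24:-→d25:-→d26:-→d27:-→d28:H3 -> H3
  lookup 25.219.110.87: bits 0001 walk d0:H1→d1:-→d2:H1→d3:-→d4:- -> H1
  lookup 16.159.5.113: bits 0001000010011111000001010111 walk d0:H1→d1:-→d2:H1→d3:-→d4:-→d5:-→d6:-→d7:-→d8:-→d9:-→d10:-→d11:-→d12:-→d13:-→d14:-→d15:-→d16:-→d17:-→d18:-→d19:-→d20:-→d21:-→d22:-→d23:-→d24:-→d25:-→d26:-→d27:-→d28:H3 -> H3
  + 16.159.5.96/27 (H0) depth=27
  lookup 0.0.0.0: bits 000 walk d0:H1→d1:-→d2:H1→d3:- -> H1
  + 16.159.0.0/20 (H0) depth=20
  del 16.159.5.96/27 (clear depth 27)

== LOOKUPS ==
["H2","H3","H1","H3","H1","H3","H1"]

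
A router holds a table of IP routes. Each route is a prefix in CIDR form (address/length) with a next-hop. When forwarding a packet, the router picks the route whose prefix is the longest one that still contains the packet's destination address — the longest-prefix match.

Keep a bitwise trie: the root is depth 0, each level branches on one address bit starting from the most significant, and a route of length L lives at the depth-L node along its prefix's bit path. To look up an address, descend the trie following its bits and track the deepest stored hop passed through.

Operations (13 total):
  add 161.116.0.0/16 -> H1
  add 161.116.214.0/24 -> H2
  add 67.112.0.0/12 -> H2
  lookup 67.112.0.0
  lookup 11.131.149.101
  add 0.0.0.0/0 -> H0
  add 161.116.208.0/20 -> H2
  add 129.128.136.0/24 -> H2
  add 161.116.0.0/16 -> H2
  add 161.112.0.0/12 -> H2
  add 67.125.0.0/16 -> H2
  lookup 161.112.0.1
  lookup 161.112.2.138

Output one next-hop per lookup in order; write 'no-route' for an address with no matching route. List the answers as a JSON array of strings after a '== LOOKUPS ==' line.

Trace:
  add 161.116.0.0/16 -> H1 at depth 16
  add 161.116.214.0/24 -> H2 at depth 24
  add 67.112.0.0/12 -> H2 at depth 12
  Q 67.112.0.0: descend 010000110111 ; hops seen [H2] ; pick H2
  Q 11.131.149.101: descend 0 ; hops seen [∅] ; pick no-route
  add 0.0.0.0/0 -> H0 at depth 0
  add 161.116.208.0/20 -> H2 at depth 20
  add 129.128.136.0/24 -> H2 at depth 24
  add 161.116.0.0/16 -> H2 at depth 16
  add 161.112.0.0/12 -> H2 at depth 12
  add 67.125.0.0/16 -> H2 at depth 16
  Q 161.112.0.1: descend 1010000101110 ; hops seen [H0,H2] ; pick H2
  Q 161.112.2.138: descend 1010000101110 ; hops seen [H0,H2] ; pick H2

== LOOKUPS ==
["H2","no-route","H2","H2"]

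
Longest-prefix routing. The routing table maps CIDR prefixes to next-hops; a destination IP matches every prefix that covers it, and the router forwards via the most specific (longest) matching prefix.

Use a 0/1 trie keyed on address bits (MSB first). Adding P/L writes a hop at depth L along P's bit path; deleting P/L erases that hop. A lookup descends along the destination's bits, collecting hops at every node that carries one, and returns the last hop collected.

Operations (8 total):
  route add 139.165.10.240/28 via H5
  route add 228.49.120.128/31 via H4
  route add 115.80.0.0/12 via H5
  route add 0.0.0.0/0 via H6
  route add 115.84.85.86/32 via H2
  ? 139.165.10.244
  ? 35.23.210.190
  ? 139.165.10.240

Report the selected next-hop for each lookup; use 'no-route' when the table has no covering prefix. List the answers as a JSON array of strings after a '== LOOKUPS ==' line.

Apply in order:
  add 139.165.10.240/28 -> H5 at depth 28
  add 228.49.120.128/31 -> H4 at depth 31
  add 115.80.0.0/12 -> H5 at depth 12
  add 0.0.0.0/0 -> H6 at depth 0
  add 115.84.85.86/32 -> H2 at depth 32
  lookup 139.165.10.244: bits 1000101110100101000010101111 walk d0:H6→d1:-→d2:-→d3:-→d4:-→d5:-→d6:-→d7:-→d8:-→d9:-→d10:-→d11:-→d12:-→d13:-→d14:-→d15:-→d16:-→d17:-→d18:-→d19:-→d20:-→d21:-→d22:-→d23:-→d24:-→d25:-→d26:-→d27:-→d28:H5 -> H5
  lookup 35.23.210.190: bits 0 walk d0:H6→d1:- -> H6
  lookup 139.165.10.240: bits 1000101110100101000010101111 walk d0:H6→d1:-→d2:-→d3:-→d4:-→d5:-→d6:-→d7:-→d8:-→d9:-→d10:-→d11:-→d12:-→d13:-→d14:-→d15:-→d16:-→d17:-→d18:-→d19:-→d20:-→d21:-→d22:-→d23:-→d24:-→d25:-→d26:-→d27:-→d28:H5 -> H5

== LOOKUPS ==
["H5","H6","H5"]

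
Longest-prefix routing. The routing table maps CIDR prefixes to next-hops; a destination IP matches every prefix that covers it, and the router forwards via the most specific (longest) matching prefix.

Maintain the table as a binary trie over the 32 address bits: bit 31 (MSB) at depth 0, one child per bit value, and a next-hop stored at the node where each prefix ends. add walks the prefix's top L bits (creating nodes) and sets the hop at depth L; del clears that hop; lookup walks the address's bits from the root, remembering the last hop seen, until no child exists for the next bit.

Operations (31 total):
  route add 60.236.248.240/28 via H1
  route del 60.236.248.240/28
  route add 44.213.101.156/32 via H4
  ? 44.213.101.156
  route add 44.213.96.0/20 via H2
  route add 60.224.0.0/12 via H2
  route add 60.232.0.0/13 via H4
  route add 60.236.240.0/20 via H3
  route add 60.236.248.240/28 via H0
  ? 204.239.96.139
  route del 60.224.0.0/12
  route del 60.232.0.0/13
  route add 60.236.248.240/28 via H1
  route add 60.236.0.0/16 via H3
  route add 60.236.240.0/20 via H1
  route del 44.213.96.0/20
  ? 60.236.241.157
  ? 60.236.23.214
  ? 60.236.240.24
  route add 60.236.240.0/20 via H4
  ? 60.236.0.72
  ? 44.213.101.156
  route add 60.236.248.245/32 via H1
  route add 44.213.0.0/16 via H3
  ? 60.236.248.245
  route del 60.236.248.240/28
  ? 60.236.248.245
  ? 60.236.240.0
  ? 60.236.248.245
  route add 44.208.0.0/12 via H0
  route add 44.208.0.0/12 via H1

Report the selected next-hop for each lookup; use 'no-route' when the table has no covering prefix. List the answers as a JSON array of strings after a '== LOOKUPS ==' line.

Apply in order:
  + 60.236.248.240/28 (H1) depth=28
  del 60.236.248.240/28 (clear depth 28)
  + 44.213.101.156/32 (H4) depth=32
  ? 44.213.101.156  path d0:-→d1:-→d2:-→d3:-→d4:-→d5:-→d6:-→d7:-→d8:-→d9:-→d10:-→d11:-→d12:-→d13:-→d14:-→d15:-→d16:-→d17:-→d18:-→d19:-→d20:-→d21:-→d22:-→d23:-→d24:-→d25:-→d26:-→d27:-→d28:-→d29:-→d30:-→d31:-→d32:H4  best=H4
  + 44.213.96.0/20 (H2) depth=20
  + 60.224.0.0/12 (H2) depth=12
  + 60.232.0.0/13 (H4) depth=13
  + 60.236.240.0/20 (H3) depth=20
  + 60.236.248.240/28 (H0) depth=28
  ? 204.239.96.139  path d0:-  best=no-route
  del 60.224.0.0/12 (clear depth 12)
  del 60.232.0.0/13 (clear depth 13)
  + 60.236.248.240/28 (H1) depth=28
  + 60.236.0.0/16 (H3) depth=16
  + 60.236.240.0/20 (H1) depth=20
  del 44.213.96.0/20 (clear depth 20)
  ? 60.236.241.157  path d0:-→d1:-→d2:-→d3:-→d4:-→d5:-→d6:-→d7:-→d8:-→d9:-→d10:-→d11:-→d12:-→d13:-→d14:-→d15:-→d16:H3→d17:-→d18:-→d19:-→d20:H1  best=H1
  ? 60.236.23.214  path d0:-→d1:-→d2:-→d3:-→d4:-→d5:-→d6:-→d7:-→d8:-→d9:-→d10:-→d11:-→d12:-→d13:-→d14:-→d15:-→d16:H3  best=H3
  ? 60.236.240.24  path d0:-→d1:-→d2:-→d3:-→d4:-→d5:-→d6:-→d7:-→d8:-→d9:-→d10:-→d11:-→d12:-→d13:-→d14:-→d15:-→d16:H3→d17:-→d18:-→d19:-→d20:H1  best=H1
  + 60.236.240.0/20 (H4) depth=20
  ? 60.236.0.72  path d0:-→d1:-→d2:-→d3:-→d4:-→d5:-→d6:-→d7:-→d8:-→d9:-→d10:-→d11:-→d12:-→d13:-→d14:-→d15:-→d16:H3  best=H3
  ? 44.213.101.156  path d0:-→d1:-→d2:-→d3:-→d4:-→d5:-→d6:-→d7:-→d8:-→d9:-→d10:-→d11:-→d12:-→d13:-→d14:-→d15:-→d16:-→d17:-→d18:-→d19:-→d20:-→d21:-→d22:-→d23:-→d24:-→d25:-→d26:-→d27:-→d28:-→d29:-→d30:-→d31:-→d32:H4  best=H4
  + 60.236.248.245/32 (H1) depth=32
  + 44.213.0.0/16 (H3) depth=16
  ? 60.236.248.245  path d0:-→d1:-→d2:-→d3:-→d4:-→d5:-→d6:-→d7:-→d8:-→d9:-→d10:-→d11:-→d12:-→d13:-→d14:-→d15:-→d16:H3→d17:-→d18:-→d19:-→d20:H4→d21:-→d22:-→d23:-→d24:-→d25:-→d26:-→d27:-→d28:H1→d29:-→d30:-→d31:-→d32:H1  best=H1
  del 60.236.248.240/28 (clear depth 28)
  ? 60.236.248.245  path d0:-→d1:-→d2:-→d3:-→d4:-→d5:-→d6:-→d7:-→d8:-→d9:-→d10:-→d11:-→d12:-→d13:-→d14:-→d15:-→d16:H3→d17:-→d18:-→d19:-→d20:H4→d21:-→d22:-→d23:-→d24:-→d25:-→d26:-→d27:-→d28:-→d29:-→d30:-→d31:-→d32:H1  best=H1
  ? 60.236.240.0  path d0:-→d1:-→d2:-→d3:-→d4:-→d5:-→d6:-→d7:-→d8:-→d9:-→d10:-→d11:-→d12:-→d13:-→d14:-→d15:-→d16:H3→d17:-→d18:-→d19:-→d20:H4  best=H4
  ? 60.236.248.245  path d0:-→d1:-→d2:-→d3:-→d4:-→d5:-→d6:-→d7:-→d8:-→d9:-→d10:-→d11:-→d12:-→d13:-→d14:-→d15:-→d16:H3→d17:-→d18:-→d19:-→d20:H4→d21:-→d22:-→d23:-→d24:-→d25:-→d26:-→d27:-→d28:-→d29:-→d30:-→d31:-→d32:H1  best=H1
  + 44.208.0.0/12 (H0) depth=12
  + 44.208.0.0/12 (H1) depth=12

== LOOKUPS ==
["H4","no-route","H1","H3","H1","H3","H4","H1","H1","H4","H1"]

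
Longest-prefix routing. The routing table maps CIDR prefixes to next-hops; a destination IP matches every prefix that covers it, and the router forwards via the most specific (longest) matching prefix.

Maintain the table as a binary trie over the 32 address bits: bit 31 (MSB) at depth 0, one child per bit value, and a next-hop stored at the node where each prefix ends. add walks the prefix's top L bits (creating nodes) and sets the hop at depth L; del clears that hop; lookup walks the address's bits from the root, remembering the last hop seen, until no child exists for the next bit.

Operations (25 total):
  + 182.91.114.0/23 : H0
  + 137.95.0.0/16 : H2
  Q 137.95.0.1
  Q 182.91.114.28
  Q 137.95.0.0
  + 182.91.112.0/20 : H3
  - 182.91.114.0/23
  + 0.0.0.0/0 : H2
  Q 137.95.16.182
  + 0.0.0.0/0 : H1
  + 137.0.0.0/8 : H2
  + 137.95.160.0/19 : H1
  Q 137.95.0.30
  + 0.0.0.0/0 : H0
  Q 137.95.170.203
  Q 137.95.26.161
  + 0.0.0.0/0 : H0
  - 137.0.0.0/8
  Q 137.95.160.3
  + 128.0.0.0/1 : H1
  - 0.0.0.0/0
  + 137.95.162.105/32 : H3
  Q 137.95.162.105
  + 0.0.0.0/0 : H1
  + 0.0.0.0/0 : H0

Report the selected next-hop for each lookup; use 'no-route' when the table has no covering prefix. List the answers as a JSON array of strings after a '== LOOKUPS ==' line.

Trace:
  + 182.91.114.0/23 (H0) depth=23
  + 137.95.0.0/16 (H2) depth=16
  Q 137.95.0.1: descend 1000100101011111 ; hops seen [H2] ; pick H2
  Q 182.91.114.28: descend 10110110010110110111001 ; hops seen [H0] ; pick H0
  Q 137.95.0.0: descend 1000100101011111 ; hops seen [H2] ; pick H2
  + 182.91.112.0/20 (H3) depth=20
  - 182.91.114.0/23 clear@23
  + 0.0.0.0/0 (H2) depth=0
  Q 137.95.16.182: descend 1000100101011111 ; hops seen [H2,H2] ; pick H2
  + 0.0.0.0/0 (H1) depth=0
  + 137.0.0.0/8 (H2) depth=8
  + 137.95.160.0/19 (H1) depth=19
  Q 137.95.0.30: descend 1000100101011111 ; hops seen [H1,H2,H2] ; pick H2
  + 0.0.0.0/0 (H0) depth=0
  Q 137.95.170.203: descend 1000100101011111101 ; hops seen [H0,H2,H2,H1] ; pick H1
  Q 137.95.26.161: descend 1000100101011111 ; hops seen [H0,H2,H2] ; pick H2
  + 0.0.0.0/0 (H0) depth=0
  - 137.0.0.0/8 clear@8
  Q 137.95.160.3: descend 1000100101011111101 ; hops seen [H0,H2,H1] ; pick H1
  + 128.0.0.0/1 (H1) depth=1
  - 0.0.0.0/0 clear@0
  + 137.95.162.105/32 (H3) depth=32
  Q 137.95.162.105: descend 10001001010111111010001001101001 ; hops seen [H1,H2,H1,H3] ; pick H3
  + 0.0.0.0/0 (H1) depth=0
  + 0.0.0.0/0 (H0) depth=0

== LOOKUPS ==
["H2","H0","H2","H2","H2","H1","H2","H1","H3"]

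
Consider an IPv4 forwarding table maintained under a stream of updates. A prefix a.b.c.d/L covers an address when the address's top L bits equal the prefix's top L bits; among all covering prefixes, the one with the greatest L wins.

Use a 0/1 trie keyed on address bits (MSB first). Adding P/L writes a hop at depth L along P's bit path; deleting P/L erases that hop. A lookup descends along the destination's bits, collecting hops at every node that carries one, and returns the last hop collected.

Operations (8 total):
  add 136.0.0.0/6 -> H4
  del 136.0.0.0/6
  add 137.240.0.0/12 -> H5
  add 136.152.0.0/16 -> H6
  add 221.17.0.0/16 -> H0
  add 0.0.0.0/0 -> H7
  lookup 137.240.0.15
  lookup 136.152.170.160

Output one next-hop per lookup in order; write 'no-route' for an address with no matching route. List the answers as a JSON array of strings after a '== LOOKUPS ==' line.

Process each operation:
  + 136.0.0.0/6 (H4) depth=6
  - 136.0.0.0/6 clear@6
  + 137.240.0.0/12 (H5) depth=12
  + 136.152.0.0/16 (H6) depth=16
  + 221.17.0.0/16 (H0) depth=16
  + 0.0.0.0/0 (H7) depth=0
  ? 137.240.0.15  path d0:H7→d1:-→d2:-→d3:-→d4:-→d5:-→d6:-→d7:-→d8:-→d9:-→d10:-→d11:-→d12:H5  best=H5
  ? 136.152.170.160  path d0:H7→d1:-→d2:-→d3:-→d4:-→d5:-→d6:-→d7:-→d8:-→d9:-→d10:-→d11:-→d12:-→d13:-→d14:-→d15:-→d16:H6  best=H6

== LOOKUPS ==
["H5","H6"]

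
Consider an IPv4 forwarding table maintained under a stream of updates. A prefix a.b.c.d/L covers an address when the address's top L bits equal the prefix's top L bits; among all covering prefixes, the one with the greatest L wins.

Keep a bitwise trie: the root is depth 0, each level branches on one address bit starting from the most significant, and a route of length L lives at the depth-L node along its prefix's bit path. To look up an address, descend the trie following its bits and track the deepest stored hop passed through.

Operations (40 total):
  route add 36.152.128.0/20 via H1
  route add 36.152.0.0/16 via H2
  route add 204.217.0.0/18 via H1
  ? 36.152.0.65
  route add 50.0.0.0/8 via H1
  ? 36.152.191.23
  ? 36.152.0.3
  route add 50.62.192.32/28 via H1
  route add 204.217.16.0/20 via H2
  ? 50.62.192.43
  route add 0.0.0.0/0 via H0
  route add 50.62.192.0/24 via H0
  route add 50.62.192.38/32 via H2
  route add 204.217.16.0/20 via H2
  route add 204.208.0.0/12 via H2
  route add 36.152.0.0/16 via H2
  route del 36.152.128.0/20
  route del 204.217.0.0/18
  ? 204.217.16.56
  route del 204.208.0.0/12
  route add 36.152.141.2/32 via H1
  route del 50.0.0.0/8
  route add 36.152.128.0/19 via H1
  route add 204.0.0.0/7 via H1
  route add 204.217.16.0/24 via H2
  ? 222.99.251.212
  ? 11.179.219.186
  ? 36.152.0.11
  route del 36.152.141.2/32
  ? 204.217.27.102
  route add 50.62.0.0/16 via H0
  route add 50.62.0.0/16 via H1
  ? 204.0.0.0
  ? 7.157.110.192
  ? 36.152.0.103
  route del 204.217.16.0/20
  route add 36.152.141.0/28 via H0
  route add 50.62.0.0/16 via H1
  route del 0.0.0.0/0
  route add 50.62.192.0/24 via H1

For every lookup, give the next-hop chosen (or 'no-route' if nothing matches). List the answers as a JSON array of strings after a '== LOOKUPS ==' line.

Apply in order:
  add 36.152.128.0/20 -> H1 at depth 20
  add 36.152.0.0/16 -> H2 at depth 16
  add 204.217.0.0/18 -> H1 at depth 18
  Q 36.152.0.65: descend 0010010010011000 ; hops seen [H2] ; pick H2
  add 50.0.0.0/8 -> H1 at depth 8
  Q 36.152.191.23: descend 001001001001100010 ; hops seen [H2] ; pick H2
  Q 36.152.0.3: descend 0010010010011000 ; hops seen [H2] ; pick H2
  add 50.62.192.32/28 -> H1 at depth 28
  add 204.217.16.0/20 -> H2 at depth 20
  Q 50.62.192.43: descend 0011001000111110110000000010 ; hops seen [H1,H1] ; pick H1
  add 0.0.0.0/0 -> H0 at depth 0
  add 50.62.192.0/24 -> H0 at depth 24
  add 50.62.192.38/32 -> H2 at depth 32
  add 204.217.16.0/20 -> H2 at depth 20
  add 204.208.0.0/12 -> H2 at depth 12
  add 36.152.0.0/16 -> H2 at depth 16
  - 36.152.128.0/20 clear@20
  - 204.217.0.0/18 clear@18
  Q 204.217.16.56: descend 11001100110110010001 ; hops seen [H0,H2,H2] ; pick H2
  - 204.208.0.0/12 clear@12
  add 36.152.141.2/32 -> H1 at depth 32
  - 50.0.0.0/8 clear@8
  add 36.152.128.0/19 -> H1 at depth 19
  add 204.0.0.0/7 -> H1 at depth 7
  add 204.217.16.0/24 -> H2 at depth 24
  Q 222.99.251.212: descend 110 ; hops seen [H0] ; pick H0
  Q 11.179.219.186: descend 00 ; hops seen [H0] ; pick H0
  Q 36.152.0.11: descend 0010010010011000 ; hops seen [H0,H2] ; pick H2
  - 36.152.141.2/32 clear@32
  Q 204.217.27.102: descend 11001100110110010001 ; hops seen [H0,H1,H2] ; pick H2
  add 50.62.0.0/16 -> H0 at depth 16
  add 50.62.0.0/16 -> H1 at depth 16
  Q 204.0.0.0: descend 11001100 ; hops seen [H0,H1] ; pick H1
  Q 7.157.110.192: descend 00 ; hops seen [H0] ; pick H0
  Q 36.152.0.103: descend 0010010010011000 ; hops seen [H0,H2] ; pick H2
  - 204.217.16.0/20 clear@20
  add 36.152.141.0/28 -> H0 at depth 28
  add 50.62.0.0/16 -> H1 at depth 16
  - 0.0.0.0/0 clear@0
  add 50.62.192.0/24 -> H1 at depth 24

== LOOKUPS ==
["H2","H2","H2","H1","H2","H0","H0","H2","H2","H1","H0","H2"]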